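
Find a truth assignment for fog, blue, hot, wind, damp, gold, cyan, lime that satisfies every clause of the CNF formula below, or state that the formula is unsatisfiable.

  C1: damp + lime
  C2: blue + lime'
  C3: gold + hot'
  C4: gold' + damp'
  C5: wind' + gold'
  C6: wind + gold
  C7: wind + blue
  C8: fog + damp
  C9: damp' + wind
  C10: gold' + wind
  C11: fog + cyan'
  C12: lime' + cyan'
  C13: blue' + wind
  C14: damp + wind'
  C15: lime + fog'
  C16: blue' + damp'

fog=0, blue=0, hot=0, wind=1, damp=1, gold=0, cyan=0, lime=0

Branch on damp: set damp = 1.
Unit clause (gold') forces gold = 0.
Unit clause (hot') forces hot = 0.
Unit clause (wind) forces wind = 1.
Unit clause (blue') forces blue = 0.
Unit clause (lime') forces lime = 0.
Unit clause (fog') forces fog = 0.
Unit clause (cyan') forces cyan = 0.
This assignment satisfies each clause.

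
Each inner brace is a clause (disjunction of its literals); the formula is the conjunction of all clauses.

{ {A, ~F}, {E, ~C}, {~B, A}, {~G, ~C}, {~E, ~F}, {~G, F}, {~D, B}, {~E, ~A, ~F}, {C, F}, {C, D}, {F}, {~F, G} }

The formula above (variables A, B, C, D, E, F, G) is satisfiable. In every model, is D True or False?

True

Suppose D = 0.
From the singleton clause (C), C = 1.
From the singleton clause (E), E = 1.
From the singleton clause (~G), G = 0.
From the singleton clause (~F), F = 0.
Now (F) is unsatisfied and unit — conflict.
So every satisfying assignment has D = True.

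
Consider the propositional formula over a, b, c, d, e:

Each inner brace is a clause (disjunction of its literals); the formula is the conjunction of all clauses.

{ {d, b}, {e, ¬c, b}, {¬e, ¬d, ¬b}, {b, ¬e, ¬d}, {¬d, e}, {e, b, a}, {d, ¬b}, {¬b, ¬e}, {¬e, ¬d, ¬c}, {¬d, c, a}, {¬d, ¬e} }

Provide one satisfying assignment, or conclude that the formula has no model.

UNSATISFIABLE

Branch on d: set d = True.
From the singleton clause (e), e = True.
But (¬e) is also a unit clause — contradiction.
That branch fails; take d = False instead.
From the singleton clause (b), b = True.
But (¬b) is also a unit clause — contradiction.
Neither d = True nor d = False works.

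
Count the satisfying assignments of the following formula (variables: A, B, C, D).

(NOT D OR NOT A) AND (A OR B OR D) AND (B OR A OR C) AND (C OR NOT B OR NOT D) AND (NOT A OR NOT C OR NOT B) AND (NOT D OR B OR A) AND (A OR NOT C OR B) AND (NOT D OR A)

5

There are 2^4 = 16 truth assignments over (A, B, C, D).
Check each against the 8 clauses (columns in the order A, B, C, D):
  F F F F  ✗ fails (A OR B OR D)
  F F F T  ✗ fails (B OR A OR C)
  F F T F  ✗ fails (A OR B OR D)
  F F T T  ✗ fails (NOT D OR B OR A)
  F T F F  ✓ satisfies all
  F T F T  ✗ fails (C OR NOT B OR NOT D)
  F T T F  ✓ satisfies all
  F T T T  ✗ fails (NOT D OR A)
  T F F F  ✓ satisfies all
  T F F T  ✗ fails (NOT D OR NOT A)
  T F T F  ✓ satisfies all
  T F T T  ✗ fails (NOT D OR NOT A)
  T T F F  ✓ satisfies all
  T T F T  ✗ fails (NOT D OR NOT A)
  T T T F  ✗ fails (NOT A OR NOT C OR NOT B)
  T T T T  ✗ fails (NOT D OR NOT A)
5 of the 16 rows are models.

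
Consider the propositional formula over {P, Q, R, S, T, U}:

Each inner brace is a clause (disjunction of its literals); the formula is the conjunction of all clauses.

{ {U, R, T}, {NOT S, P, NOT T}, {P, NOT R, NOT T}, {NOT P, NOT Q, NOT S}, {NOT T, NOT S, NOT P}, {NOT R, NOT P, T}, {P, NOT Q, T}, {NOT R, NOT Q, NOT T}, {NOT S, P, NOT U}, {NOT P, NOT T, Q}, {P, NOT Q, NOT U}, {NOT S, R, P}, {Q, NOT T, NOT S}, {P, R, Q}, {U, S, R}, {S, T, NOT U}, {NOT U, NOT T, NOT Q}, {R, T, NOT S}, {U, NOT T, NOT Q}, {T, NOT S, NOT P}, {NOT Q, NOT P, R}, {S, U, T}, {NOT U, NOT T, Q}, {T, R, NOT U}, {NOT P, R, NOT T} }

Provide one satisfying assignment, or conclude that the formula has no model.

P ↦ false,  Q ↦ false,  R ↦ true,  S ↦ true,  T ↦ false,  U ↦ false

Case U = false:
Case R = true:
Case P = false:
Unit clause (NOT T) forces T = false.
Unit clause (NOT Q) forces Q = false.
Unit clause (S) forces S = true.
This assignment satisfies each clause.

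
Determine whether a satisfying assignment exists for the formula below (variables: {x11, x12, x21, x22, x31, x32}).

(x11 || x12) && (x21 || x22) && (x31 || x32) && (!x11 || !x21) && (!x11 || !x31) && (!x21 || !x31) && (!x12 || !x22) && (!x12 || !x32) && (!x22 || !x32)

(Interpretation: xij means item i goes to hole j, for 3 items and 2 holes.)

No

Case x11 = true:
The clause (!x21) is unit, so x21 = false.
The clause (x22) is unit, so x22 = true.
The clause (!x31) is unit, so x31 = false.
The clause (x32) is unit, so x32 = true.
But (!x32) is also a unit clause — contradiction.
That branch fails; take x11 = false instead.
The clause (x12) is unit, so x12 = true.
The clause (!x22) is unit, so x22 = false.
The clause (x21) is unit, so x21 = true.
The clause (!x31) is unit, so x31 = false.
The clause (x32) is unit, so x32 = true.
But (!x32) is also a unit clause — contradiction.
Either choice for x11 ends in contradiction.
No assignment satisfies every clause.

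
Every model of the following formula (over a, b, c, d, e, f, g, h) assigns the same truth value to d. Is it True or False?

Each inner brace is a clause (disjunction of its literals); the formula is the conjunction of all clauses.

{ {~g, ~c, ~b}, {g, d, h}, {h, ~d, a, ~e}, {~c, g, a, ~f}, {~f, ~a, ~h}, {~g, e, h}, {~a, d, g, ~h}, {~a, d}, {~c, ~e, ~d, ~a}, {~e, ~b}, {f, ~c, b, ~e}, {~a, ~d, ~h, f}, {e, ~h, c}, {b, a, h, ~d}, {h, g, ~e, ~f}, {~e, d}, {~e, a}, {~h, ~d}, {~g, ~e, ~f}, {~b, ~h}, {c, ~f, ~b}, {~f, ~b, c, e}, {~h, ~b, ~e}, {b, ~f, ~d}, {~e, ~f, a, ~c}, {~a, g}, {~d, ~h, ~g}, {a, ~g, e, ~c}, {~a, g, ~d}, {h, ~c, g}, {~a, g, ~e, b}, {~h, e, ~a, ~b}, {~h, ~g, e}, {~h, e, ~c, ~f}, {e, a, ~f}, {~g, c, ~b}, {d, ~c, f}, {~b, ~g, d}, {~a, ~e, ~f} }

True

Suppose d = 0.
From the singleton clause (~a), a = 0.
From the singleton clause (~e), e = 0.
From the singleton clause (~f), f = 0.
From the singleton clause (~c), c = 0.
From the singleton clause (~h), h = 0.
From the singleton clause (g), g = 1.
But (~g) is also a unit clause — contradiction.
So every satisfying assignment has d = True.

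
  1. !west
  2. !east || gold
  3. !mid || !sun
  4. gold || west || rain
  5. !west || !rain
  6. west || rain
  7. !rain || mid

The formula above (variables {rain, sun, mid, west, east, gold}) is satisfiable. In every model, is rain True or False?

True

Suppose rain = false.
From the singleton clause (!west), west = false.
But (west) is also a unit clause — contradiction.
So every satisfying assignment has rain = True.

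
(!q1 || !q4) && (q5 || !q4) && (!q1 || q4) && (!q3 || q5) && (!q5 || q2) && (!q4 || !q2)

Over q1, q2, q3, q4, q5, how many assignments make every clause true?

4

There are 2^5 = 32 truth assignments over (q1, q2, q3, q4, q5).
Split on q3. With q3 = true, the clauses containing q3 are satisfied and !q3 drops from the rest; 1 of the 2^4 = 16 assignments to the other variables satisfy what remains.
With q3 = false, by the same count on the reduced clause set, 3 assignments work.
Total: 1 + 3 = 4.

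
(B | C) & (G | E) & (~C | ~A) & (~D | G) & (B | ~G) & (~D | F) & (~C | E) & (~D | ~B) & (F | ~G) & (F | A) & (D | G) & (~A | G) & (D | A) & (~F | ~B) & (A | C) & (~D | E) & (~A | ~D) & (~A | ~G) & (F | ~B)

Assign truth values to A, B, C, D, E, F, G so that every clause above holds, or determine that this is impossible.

UNSATISFIABLE

Suppose B = 1.
The clause (~D) is unit, so D = 0.
The clause (G) is unit, so G = 1.
The clause (F) is unit, so F = 1.
But (~F) is also a unit clause — contradiction.
That branch fails; take B = 0 instead.
The clause (C) is unit, so C = 1.
The clause (~A) is unit, so A = 0.
The clause (~G) is unit, so G = 0.
The clause (E) is unit, so E = 1.
The clause (~D) is unit, so D = 0.
But (D) is also a unit clause — contradiction.
Both values of B lead to a conflict.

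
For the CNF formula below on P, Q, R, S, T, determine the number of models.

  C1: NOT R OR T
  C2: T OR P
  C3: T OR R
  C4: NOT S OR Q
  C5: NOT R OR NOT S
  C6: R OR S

There are 2^5 = 32 truth assignments over (P, Q, R, S, T).
Split on R. With R = true, the clauses containing R are satisfied and NOT R drops from the rest; 4 of the 2^4 = 16 assignments to the other variables satisfy what remains.
With R = false, by the same count on the reduced clause set, 2 assignments work.
Total: 4 + 2 = 6.

6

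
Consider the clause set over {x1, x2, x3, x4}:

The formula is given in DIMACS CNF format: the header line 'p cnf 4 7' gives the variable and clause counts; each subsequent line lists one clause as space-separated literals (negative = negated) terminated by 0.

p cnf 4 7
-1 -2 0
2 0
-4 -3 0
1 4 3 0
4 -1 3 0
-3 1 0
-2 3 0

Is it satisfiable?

(x2) alone gives x2 = True.
(¬x1) alone gives x1 = False.
(¬x3) alone gives x3 = False.
That conflicts with the unit clause (x3).
No assignment satisfies every clause.

No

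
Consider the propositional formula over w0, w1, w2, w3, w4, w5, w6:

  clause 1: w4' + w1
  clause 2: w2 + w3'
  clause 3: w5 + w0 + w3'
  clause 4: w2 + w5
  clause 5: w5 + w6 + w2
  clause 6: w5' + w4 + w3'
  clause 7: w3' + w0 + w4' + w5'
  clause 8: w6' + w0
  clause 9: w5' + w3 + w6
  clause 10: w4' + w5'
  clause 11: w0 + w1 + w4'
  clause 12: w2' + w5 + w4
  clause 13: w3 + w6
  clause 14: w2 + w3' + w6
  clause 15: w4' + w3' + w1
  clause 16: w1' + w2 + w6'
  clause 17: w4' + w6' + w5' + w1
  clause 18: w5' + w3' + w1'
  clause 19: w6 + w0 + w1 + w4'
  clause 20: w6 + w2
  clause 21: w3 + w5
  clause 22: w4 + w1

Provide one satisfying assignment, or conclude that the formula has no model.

w0: 1, w1: 1, w2: 1, w3: 1, w4: 1, w5: 0, w6: 1

Case w4 = 1:
The clause (w1) is unit, so w1 = 1.
The clause (w5') is unit, so w5 = 0.
The clause (w2) is unit, so w2 = 1.
The clause (w3) is unit, so w3 = 1.
The clause (w0) is unit, so w0 = 1.
Every clause is now satisfied; w6 is unconstrained.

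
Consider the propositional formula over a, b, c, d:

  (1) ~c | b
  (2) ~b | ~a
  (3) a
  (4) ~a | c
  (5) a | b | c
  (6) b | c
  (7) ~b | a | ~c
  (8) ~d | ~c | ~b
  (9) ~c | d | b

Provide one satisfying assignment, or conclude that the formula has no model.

UNSATISFIABLE

Unit clause (a) forces a = 1.
Unit clause (~b) forces b = 0.
Unit clause (~c) forces c = 0.
But (c) is also a unit clause — contradiction.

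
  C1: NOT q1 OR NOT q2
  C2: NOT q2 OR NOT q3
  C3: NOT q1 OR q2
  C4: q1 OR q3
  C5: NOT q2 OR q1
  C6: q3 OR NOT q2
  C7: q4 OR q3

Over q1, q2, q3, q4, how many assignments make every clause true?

2

There are 2^4 = 16 truth assignments over (q1, q2, q3, q4).
Check each against the 7 clauses (columns in the order q1, q2, q3, q4):
  F F F F  ✗ fails (q1 OR q3)
  F F F T  ✗ fails (q1 OR q3)
  F F T F  ✓ satisfies all
  F F T T  ✓ satisfies all
  F T F F  ✗ fails (q1 OR q3)
  F T F T  ✗ fails (q1 OR q3)
  F T T F  ✗ fails (NOT q2 OR NOT q3)
  F T T T  ✗ fails (NOT q2 OR NOT q3)
  T F F F  ✗ fails (NOT q1 OR q2)
  T F F T  ✗ fails (NOT q1 OR q2)
  T F T F  ✗ fails (NOT q1 OR q2)
  T F T T  ✗ fails (NOT q1 OR q2)
  T T F F  ✗ fails (NOT q1 OR NOT q2)
  T T F T  ✗ fails (NOT q1 OR NOT q2)
  T T T F  ✗ fails (NOT q1 OR NOT q2)
  T T T T  ✗ fails (NOT q1 OR NOT q2)
2 of the 16 rows are models.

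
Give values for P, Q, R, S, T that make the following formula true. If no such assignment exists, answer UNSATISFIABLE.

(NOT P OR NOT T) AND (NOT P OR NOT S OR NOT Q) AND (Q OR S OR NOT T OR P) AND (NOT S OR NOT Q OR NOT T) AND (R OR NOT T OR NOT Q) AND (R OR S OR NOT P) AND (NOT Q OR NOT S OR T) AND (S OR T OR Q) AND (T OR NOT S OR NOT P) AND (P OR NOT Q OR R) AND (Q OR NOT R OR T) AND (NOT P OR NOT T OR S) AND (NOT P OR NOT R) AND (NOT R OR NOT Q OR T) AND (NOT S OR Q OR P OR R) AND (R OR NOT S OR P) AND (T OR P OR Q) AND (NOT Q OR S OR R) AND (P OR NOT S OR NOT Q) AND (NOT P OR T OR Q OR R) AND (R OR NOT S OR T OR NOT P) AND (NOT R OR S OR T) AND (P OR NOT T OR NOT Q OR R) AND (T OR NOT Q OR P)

P=false, Q=false, R=true, S=true, T=true

Branch on P: set P = false.
Branch on Q: set Q = false.
(T) alone gives T = true.
(S) alone gives S = true.
(R) alone gives R = true.
This assignment satisfies each clause.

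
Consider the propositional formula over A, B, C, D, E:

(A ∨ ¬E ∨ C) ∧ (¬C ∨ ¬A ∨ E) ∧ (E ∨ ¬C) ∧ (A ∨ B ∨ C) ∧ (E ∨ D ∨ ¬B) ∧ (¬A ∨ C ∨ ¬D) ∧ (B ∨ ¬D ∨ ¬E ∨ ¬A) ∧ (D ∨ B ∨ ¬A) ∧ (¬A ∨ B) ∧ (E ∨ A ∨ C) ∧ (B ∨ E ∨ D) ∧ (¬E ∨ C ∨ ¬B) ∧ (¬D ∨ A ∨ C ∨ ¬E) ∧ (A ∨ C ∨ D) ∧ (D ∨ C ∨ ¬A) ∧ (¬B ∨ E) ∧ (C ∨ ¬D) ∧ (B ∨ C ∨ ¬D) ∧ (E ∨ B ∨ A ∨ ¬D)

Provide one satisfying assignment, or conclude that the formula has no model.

A ↦ False,  B ↦ False,  C ↦ True,  D ↦ True,  E ↦ True

Suppose E = True.
Suppose A = False.
(C) alone gives C = True.
Every clause is now satisfied; B, D are unconstrained.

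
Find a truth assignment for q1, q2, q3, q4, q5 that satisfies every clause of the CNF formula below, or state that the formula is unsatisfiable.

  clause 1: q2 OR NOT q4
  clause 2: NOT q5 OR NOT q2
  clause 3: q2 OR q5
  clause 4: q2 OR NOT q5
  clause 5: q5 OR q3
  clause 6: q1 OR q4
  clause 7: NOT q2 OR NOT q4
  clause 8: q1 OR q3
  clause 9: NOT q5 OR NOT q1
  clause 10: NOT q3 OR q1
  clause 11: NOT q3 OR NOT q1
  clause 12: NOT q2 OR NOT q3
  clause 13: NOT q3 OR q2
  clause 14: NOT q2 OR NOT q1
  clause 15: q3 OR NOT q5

Try q2 = true.
The clause (NOT q5) is unit, so q5 = false.
The clause (q3) is unit, so q3 = true.
That conflicts with the unit clause (NOT q3).
So q2 must be the other value — set q2 = false.
The clause (NOT q4) is unit, so q4 = false.
The clause (q5) is unit, so q5 = true.
That conflicts with the unit clause (NOT q5).
Both values of q2 lead to a conflict.

UNSATISFIABLE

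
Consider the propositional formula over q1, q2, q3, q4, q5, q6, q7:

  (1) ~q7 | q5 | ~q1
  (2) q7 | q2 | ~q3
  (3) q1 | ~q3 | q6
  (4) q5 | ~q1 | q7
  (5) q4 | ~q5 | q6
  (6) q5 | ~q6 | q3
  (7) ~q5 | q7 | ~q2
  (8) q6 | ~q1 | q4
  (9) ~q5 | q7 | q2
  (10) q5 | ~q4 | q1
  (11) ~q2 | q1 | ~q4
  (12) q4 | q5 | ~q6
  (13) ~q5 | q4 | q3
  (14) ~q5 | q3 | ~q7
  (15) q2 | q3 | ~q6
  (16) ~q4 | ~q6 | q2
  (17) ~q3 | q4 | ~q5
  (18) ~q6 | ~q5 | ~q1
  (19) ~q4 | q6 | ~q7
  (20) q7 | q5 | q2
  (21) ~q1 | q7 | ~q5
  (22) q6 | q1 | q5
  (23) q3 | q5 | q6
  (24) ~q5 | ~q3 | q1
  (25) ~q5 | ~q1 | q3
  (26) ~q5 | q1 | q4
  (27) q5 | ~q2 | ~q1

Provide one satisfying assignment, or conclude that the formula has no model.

Suppose q7 = 0.
Suppose q2 = 1.
Unit clause (~q5) forces q5 = 0.
Unit clause (~q1) forces q1 = 0.
Unit clause (~q4) forces q4 = 0.
Unit clause (~q6) forces q6 = 0.
But (q6) is also a unit clause — contradiction.
Backtrack on q2: now try q2 = 0.
Unit clause (~q3) forces q3 = 0.
Unit clause (~q5) forces q5 = 0.
But (q5) is also a unit clause — contradiction.
Both values of q2 lead to a conflict.
Backtrack on q7: now try q7 = 1.
Suppose q5 = 1.
Unit clause (q3) forces q3 = 1.
Unit clause (q4) forces q4 = 1.
Unit clause (q6) forces q6 = 1.
Unit clause (q2) forces q2 = 1.
Unit clause (q1) forces q1 = 1.
But (~q1) is also a unit clause — contradiction.
Backtrack on q5: now try q5 = 0.
Unit clause (~q1) forces q1 = 0.
Unit clause (~q4) forces q4 = 0.
Unit clause (~q6) forces q6 = 0.
But (q6) is also a unit clause — contradiction.
Both values of q5 lead to a conflict.
Both values of q7 lead to a conflict.

UNSATISFIABLE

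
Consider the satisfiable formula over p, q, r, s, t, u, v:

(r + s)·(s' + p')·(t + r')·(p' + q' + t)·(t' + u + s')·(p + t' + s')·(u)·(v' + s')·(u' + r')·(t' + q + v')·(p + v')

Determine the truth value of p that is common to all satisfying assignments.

False

Suppose p = 1.
Unit clause (s') forces s = 0.
Unit clause (r) forces r = 1.
Unit clause (t) forces t = 1.
Unit clause (u) forces u = 1.
That conflicts with the unit clause (u').
So every satisfying assignment has p = False.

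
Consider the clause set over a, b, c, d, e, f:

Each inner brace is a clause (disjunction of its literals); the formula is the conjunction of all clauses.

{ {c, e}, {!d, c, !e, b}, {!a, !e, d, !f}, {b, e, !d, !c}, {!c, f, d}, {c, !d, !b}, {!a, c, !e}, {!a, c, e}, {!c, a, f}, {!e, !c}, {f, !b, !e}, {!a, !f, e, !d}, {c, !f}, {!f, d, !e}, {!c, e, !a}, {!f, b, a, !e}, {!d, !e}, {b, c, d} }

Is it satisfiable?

Yes

Branch on c: set c = true.
From the singleton clause (!e), e = false.
From the singleton clause (!a), a = false.
From the singleton clause (f), f = true.
Branch on b: set b = true.
No clause remains; d is free.
A satisfying assignment: a: false, b: true, c: true, d: true, e: false, f: true.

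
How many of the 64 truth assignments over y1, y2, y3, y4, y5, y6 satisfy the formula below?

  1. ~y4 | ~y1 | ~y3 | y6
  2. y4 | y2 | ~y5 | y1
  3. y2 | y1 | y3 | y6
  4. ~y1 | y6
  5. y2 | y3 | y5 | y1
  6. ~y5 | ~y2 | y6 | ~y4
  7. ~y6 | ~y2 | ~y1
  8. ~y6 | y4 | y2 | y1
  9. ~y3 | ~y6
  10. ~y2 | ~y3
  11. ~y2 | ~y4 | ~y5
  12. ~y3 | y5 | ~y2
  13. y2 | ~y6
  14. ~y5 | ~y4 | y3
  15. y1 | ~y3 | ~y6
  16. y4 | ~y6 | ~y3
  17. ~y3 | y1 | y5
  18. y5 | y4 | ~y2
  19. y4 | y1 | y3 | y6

There are 2^6 = 64 truth assignments over (y1, y2, y3, y4, y5, y6).
Split on y3. With y3 = 1, the clauses containing y3 are satisfied and ~y3 drops from the rest; 1 of the 2^5 = 32 assignments to the other variables satisfy what remains.
With y3 = 0, by the same count on the reduced clause set, 3 assignments work.
Total: 1 + 3 = 4.

4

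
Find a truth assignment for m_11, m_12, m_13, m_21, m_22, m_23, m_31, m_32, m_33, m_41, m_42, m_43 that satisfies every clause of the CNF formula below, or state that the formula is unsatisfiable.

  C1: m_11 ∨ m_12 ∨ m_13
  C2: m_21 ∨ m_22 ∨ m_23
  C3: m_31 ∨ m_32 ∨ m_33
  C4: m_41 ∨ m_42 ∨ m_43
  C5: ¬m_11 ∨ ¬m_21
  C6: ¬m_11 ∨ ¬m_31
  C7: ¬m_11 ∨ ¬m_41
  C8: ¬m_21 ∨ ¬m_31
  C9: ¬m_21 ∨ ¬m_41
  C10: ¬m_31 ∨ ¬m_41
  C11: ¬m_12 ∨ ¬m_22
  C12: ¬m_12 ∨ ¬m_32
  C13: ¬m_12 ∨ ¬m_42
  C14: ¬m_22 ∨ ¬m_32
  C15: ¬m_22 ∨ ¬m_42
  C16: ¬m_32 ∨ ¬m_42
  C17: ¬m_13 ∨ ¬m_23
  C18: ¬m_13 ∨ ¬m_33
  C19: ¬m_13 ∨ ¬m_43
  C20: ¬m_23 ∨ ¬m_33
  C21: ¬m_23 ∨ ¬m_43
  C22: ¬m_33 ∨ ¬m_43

UNSATISFIABLE

Case m_11 = False:
Case m_12 = True:
Unit clause (¬m_22) forces m_22 = False.
Unit clause (¬m_32) forces m_32 = False.
Unit clause (¬m_42) forces m_42 = False.
Case m_21 = True:
Unit clause (¬m_31) forces m_31 = False.
Unit clause (m_33) forces m_33 = True.
Unit clause (¬m_41) forces m_41 = False.
Unit clause (m_43) forces m_43 = True.
That conflicts with the unit clause (¬m_43).
That branch fails; take m_21 = False instead.
Unit clause (m_23) forces m_23 = True.
Unit clause (¬m_13) forces m_13 = False.
Unit clause (¬m_33) forces m_33 = False.
Unit clause (m_31) forces m_31 = True.
Unit clause (¬m_41) forces m_41 = False.
Unit clause (m_43) forces m_43 = True.
That conflicts with the unit clause (¬m_43).
Both values of m_21 lead to a conflict.
That branch fails; take m_12 = False instead.
Unit clause (m_13) forces m_13 = True.
Unit clause (¬m_23) forces m_23 = False.
Unit clause (¬m_33) forces m_33 = False.
Unit clause (¬m_43) forces m_43 = False.
Case m_21 = True:
Unit clause (¬m_31) forces m_31 = False.
Unit clause (m_32) forces m_32 = True.
Unit clause (¬m_41) forces m_41 = False.
Unit clause (m_42) forces m_42 = True.
That conflicts with the unit clause (¬m_42).
That branch fails; take m_21 = False instead.
Unit clause (m_22) forces m_22 = True.
Unit clause (¬m_32) forces m_32 = False.
Unit clause (m_31) forces m_31 = True.
Unit clause (¬m_41) forces m_41 = False.
Unit clause (m_42) forces m_42 = True.
That conflicts with the unit clause (¬m_42).
Both values of m_21 lead to a conflict.
Both values of m_12 lead to a conflict.
That branch fails; take m_11 = True instead.
Unit clause (¬m_21) forces m_21 = False.
Unit clause (¬m_31) forces m_31 = False.
Unit clause (¬m_41) forces m_41 = False.
Case m_22 = True:
Unit clause (¬m_12) forces m_12 = False.
Unit clause (¬m_32) forces m_32 = False.
Unit clause (m_33) forces m_33 = True.
Unit clause (¬m_42) forces m_42 = False.
Unit clause (m_43) forces m_43 = True.
That conflicts with the unit clause (¬m_43).
That branch fails; take m_22 = False instead.
Unit clause (m_23) forces m_23 = True.
Unit clause (¬m_13) forces m_13 = False.
Unit clause (¬m_33) forces m_33 = False.
Unit clause (m_32) forces m_32 = True.
Unit clause (¬m_12) forces m_12 = False.
Unit clause (¬m_42) forces m_42 = False.
Unit clause (m_43) forces m_43 = True.
That conflicts with the unit clause (¬m_43).
Both values of m_22 lead to a conflict.
Both values of m_11 lead to a conflict.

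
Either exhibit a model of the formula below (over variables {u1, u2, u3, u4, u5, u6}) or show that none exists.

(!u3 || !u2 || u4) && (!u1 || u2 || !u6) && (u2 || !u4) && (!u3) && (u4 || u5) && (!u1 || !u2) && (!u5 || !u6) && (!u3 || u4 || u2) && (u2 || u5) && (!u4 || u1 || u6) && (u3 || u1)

The clause (!u3) is unit, so u3 = false.
The clause (u1) is unit, so u1 = true.
The clause (!u2) is unit, so u2 = false.
The clause (!u6) is unit, so u6 = false.
The clause (!u4) is unit, so u4 = false.
The clause (u5) is unit, so u5 = true.
This assignment satisfies each clause.

u1: true; u2: false; u3: false; u4: false; u5: true; u6: false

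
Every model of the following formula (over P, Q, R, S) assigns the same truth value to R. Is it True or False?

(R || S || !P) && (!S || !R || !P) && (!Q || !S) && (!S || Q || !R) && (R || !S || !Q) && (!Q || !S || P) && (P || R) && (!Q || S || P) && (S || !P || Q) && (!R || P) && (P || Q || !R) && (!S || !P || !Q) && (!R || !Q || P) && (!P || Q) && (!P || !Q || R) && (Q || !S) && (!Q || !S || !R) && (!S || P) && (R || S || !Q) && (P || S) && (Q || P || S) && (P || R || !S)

True

Suppose R = false.
The clause (P) is unit, so P = true.
The clause (S) is unit, so S = true.
The clause (!Q) is unit, so Q = false.
Now (Q) is unsatisfied and unit — conflict.
So every satisfying assignment has R = True.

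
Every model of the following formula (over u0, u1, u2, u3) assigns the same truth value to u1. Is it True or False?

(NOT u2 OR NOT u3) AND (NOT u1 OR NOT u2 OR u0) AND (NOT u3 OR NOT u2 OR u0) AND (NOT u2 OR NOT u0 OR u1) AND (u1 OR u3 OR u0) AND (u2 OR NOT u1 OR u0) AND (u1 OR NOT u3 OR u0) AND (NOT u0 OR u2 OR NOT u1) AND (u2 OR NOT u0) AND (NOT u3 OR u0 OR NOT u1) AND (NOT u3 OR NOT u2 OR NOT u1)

True

Suppose u1 = false.
Try u2 = false.
Unit clause (NOT u0) forces u0 = false.
Unit clause (u3) forces u3 = true.
That conflicts with the unit clause (NOT u3).
So u2 must be the other value — set u2 = true.
Unit clause (NOT u3) forces u3 = false.
Unit clause (NOT u0) forces u0 = false.
That conflicts with the unit clause (u0).
Both values of u2 lead to a conflict.
So every satisfying assignment has u1 = True.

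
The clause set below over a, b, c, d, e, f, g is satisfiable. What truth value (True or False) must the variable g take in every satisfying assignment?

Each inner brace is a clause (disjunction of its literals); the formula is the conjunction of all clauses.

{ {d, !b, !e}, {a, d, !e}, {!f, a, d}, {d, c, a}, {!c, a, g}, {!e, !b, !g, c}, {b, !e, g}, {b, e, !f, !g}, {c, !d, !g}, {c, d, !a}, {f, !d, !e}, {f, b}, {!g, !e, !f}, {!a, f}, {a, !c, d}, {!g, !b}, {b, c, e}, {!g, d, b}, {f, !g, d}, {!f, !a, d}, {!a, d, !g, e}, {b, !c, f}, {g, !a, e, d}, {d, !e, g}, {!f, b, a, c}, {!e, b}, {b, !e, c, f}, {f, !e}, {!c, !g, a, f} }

False

Suppose g = true.
The clause (!b) is unit, so b = false.
The clause (f) is unit, so f = true.
The clause (e) is unit, so e = true.
But (!e) is also a unit clause — contradiction.
So every satisfying assignment has g = False.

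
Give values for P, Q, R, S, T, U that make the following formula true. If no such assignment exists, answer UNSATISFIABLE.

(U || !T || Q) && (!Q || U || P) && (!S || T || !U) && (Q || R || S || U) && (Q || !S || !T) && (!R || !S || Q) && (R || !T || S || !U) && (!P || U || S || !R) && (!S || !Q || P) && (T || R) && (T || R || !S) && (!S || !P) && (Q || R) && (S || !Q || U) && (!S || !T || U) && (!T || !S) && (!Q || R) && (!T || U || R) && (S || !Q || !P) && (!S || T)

Suppose T = false.
Unit clause (R) forces R = true.
Unit clause (!S) forces S = false.
Suppose P = false.
Suppose Q = true.
Unit clause (U) forces U = true.
All clauses are satisfied.

P: false,  Q: true,  R: true,  S: false,  T: false,  U: true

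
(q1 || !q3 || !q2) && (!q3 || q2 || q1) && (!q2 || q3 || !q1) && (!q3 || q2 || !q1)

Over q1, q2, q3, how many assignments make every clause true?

4

There are 2^3 = 8 truth assignments over (q1, q2, q3).
Check each against the 4 clauses (columns in the order q1, q2, q3):
  F F F  ✓ satisfies all
  F F T  ✗ fails (!q3 || q2 || q1)
  F T F  ✓ satisfies all
  F T T  ✗ fails (q1 || !q3 || !q2)
  T F F  ✓ satisfies all
  T F T  ✗ fails (!q3 || q2 || !q1)
  T T F  ✗ fails (!q2 || q3 || !q1)
  T T T  ✓ satisfies all
4 of the 8 rows are models.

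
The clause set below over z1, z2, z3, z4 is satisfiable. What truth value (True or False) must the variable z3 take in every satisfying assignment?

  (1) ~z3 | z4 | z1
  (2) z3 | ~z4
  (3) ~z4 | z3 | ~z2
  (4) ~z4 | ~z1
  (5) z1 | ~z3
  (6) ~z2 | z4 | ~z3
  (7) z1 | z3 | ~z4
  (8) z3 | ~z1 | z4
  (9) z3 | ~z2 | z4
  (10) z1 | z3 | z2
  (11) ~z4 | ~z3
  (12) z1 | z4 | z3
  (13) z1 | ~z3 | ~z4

Suppose z3 = 0.
The clause (~z4) is unit, so z4 = 0.
The clause (~z1) is unit, so z1 = 0.
Now (z1) is unsatisfied and unit — conflict.
So every satisfying assignment has z3 = True.

True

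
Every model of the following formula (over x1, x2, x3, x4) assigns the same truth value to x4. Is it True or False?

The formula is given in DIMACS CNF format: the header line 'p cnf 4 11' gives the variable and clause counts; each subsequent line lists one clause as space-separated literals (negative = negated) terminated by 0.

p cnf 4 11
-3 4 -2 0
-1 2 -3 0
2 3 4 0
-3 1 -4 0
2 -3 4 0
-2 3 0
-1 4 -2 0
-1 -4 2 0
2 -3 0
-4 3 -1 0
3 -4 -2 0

True

Suppose x4 = False.
Suppose x3 = False.
Unit clause (x2) forces x2 = True.
That conflicts with the unit clause (¬x2).
Backtrack on x3: now try x3 = True.
Unit clause (¬x2) forces x2 = False.
That conflicts with the unit clause (x2).
Neither x3 = True nor x3 = False works.
So every satisfying assignment has x4 = True.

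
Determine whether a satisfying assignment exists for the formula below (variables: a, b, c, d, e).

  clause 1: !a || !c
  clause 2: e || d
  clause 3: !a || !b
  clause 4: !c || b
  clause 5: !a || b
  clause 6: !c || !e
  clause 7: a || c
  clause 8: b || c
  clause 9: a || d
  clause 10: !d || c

Try a = false.
(c) alone gives c = true.
(b) alone gives b = true.
(!e) alone gives e = false.
(d) alone gives d = true.
All clauses are satisfied.
A satisfying assignment: a=false; b=true; c=true; d=true; e=false.

Satisfiable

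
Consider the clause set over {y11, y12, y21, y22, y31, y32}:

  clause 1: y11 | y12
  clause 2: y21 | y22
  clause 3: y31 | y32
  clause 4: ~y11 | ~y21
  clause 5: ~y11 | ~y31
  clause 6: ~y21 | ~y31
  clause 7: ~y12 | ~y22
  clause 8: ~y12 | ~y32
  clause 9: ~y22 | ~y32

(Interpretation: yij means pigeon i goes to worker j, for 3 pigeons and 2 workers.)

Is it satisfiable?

Try y11 = 1.
Unit clause (~y21) forces y21 = 0.
Unit clause (y22) forces y22 = 1.
Unit clause (~y31) forces y31 = 0.
Unit clause (y32) forces y32 = 1.
That conflicts with the unit clause (~y32).
Backtrack on y11: now try y11 = 0.
Unit clause (y12) forces y12 = 1.
Unit clause (~y22) forces y22 = 0.
Unit clause (y21) forces y21 = 1.
Unit clause (~y31) forces y31 = 0.
Unit clause (y32) forces y32 = 1.
That conflicts with the unit clause (~y32).
Both values of y11 lead to a conflict.
No assignment satisfies every clause.

No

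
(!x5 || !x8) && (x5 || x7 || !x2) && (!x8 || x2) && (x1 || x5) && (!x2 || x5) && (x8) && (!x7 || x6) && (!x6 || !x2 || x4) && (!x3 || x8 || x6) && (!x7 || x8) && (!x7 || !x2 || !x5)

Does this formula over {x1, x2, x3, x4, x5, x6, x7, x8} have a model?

From the singleton clause (x8), x8 = true.
From the singleton clause (!x5), x5 = false.
From the singleton clause (x2), x2 = true.
That conflicts with the unit clause (!x2).
No assignment satisfies every clause.

No, unsatisfiable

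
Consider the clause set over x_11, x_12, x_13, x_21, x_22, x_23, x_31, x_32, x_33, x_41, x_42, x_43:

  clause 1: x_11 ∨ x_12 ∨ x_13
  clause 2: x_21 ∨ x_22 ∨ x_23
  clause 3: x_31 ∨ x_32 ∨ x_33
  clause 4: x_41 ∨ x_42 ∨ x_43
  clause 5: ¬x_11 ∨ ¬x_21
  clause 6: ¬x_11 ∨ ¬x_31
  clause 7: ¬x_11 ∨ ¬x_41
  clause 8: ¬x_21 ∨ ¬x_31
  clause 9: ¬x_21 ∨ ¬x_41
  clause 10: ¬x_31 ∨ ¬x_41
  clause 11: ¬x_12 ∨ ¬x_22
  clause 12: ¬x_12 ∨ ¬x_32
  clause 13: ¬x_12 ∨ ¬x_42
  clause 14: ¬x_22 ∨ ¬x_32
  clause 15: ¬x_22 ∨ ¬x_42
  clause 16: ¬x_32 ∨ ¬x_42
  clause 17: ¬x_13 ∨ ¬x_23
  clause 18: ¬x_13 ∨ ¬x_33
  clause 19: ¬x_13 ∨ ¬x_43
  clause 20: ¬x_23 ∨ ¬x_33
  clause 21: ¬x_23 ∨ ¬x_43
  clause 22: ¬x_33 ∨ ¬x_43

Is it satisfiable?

Unsatisfiable

Case x_11 = False:
Case x_12 = True:
(¬x_22) alone gives x_22 = False.
(¬x_32) alone gives x_32 = False.
(¬x_42) alone gives x_42 = False.
Case x_21 = True:
(¬x_31) alone gives x_31 = False.
(x_33) alone gives x_33 = True.
(¬x_41) alone gives x_41 = False.
(x_43) alone gives x_43 = True.
But (¬x_43) is also a unit clause — contradiction.
That branch fails; take x_21 = False instead.
(x_23) alone gives x_23 = True.
(¬x_13) alone gives x_13 = False.
(¬x_33) alone gives x_33 = False.
(x_31) alone gives x_31 = True.
(¬x_41) alone gives x_41 = False.
(x_43) alone gives x_43 = True.
But (¬x_43) is also a unit clause — contradiction.
Neither x_21 = True nor x_21 = False works.
That branch fails; take x_12 = False instead.
(x_13) alone gives x_13 = True.
(¬x_23) alone gives x_23 = False.
(¬x_33) alone gives x_33 = False.
(¬x_43) alone gives x_43 = False.
Case x_21 = True:
(¬x_31) alone gives x_31 = False.
(x_32) alone gives x_32 = True.
(¬x_41) alone gives x_41 = False.
(x_42) alone gives x_42 = True.
But (¬x_42) is also a unit clause — contradiction.
That branch fails; take x_21 = False instead.
(x_22) alone gives x_22 = True.
(¬x_32) alone gives x_32 = False.
(x_31) alone gives x_31 = True.
(¬x_41) alone gives x_41 = False.
(x_42) alone gives x_42 = True.
But (¬x_42) is also a unit clause — contradiction.
Neither x_21 = True nor x_21 = False works.
Neither x_12 = True nor x_12 = False works.
That branch fails; take x_11 = True instead.
(¬x_21) alone gives x_21 = False.
(¬x_31) alone gives x_31 = False.
(¬x_41) alone gives x_41 = False.
Case x_22 = True:
(¬x_12) alone gives x_12 = False.
(¬x_32) alone gives x_32 = False.
(x_33) alone gives x_33 = True.
(¬x_42) alone gives x_42 = False.
(x_43) alone gives x_43 = True.
But (¬x_43) is also a unit clause — contradiction.
That branch fails; take x_22 = False instead.
(x_23) alone gives x_23 = True.
(¬x_13) alone gives x_13 = False.
(¬x_33) alone gives x_33 = False.
(x_32) alone gives x_32 = True.
(¬x_12) alone gives x_12 = False.
(¬x_42) alone gives x_42 = False.
(x_43) alone gives x_43 = True.
But (¬x_43) is also a unit clause — contradiction.
Neither x_22 = True nor x_22 = False works.
Neither x_11 = True nor x_11 = False works.
No assignment satisfies every clause.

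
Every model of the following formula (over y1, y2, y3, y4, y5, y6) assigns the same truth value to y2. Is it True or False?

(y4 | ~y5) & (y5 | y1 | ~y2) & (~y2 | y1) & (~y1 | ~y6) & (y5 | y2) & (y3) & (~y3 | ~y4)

True

Suppose y2 = 0.
Unit clause (y5) forces y5 = 1.
Unit clause (y4) forces y4 = 1.
Unit clause (y3) forces y3 = 1.
But (~y3) is also a unit clause — contradiction.
So every satisfying assignment has y2 = True.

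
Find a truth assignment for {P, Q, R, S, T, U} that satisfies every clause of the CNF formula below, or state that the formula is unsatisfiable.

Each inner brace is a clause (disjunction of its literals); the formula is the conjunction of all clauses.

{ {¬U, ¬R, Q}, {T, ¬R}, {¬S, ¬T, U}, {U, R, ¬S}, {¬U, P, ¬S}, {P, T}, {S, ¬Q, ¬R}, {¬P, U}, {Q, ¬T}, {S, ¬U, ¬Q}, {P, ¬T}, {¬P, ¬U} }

UNSATISFIABLE

Case T = True:
(Q) alone gives Q = True.
(P) alone gives P = True.
(U) alone gives U = True.
But (¬U) is also a unit clause — contradiction.
That branch fails; take T = False instead.
(¬R) alone gives R = False.
(P) alone gives P = True.
(U) alone gives U = True.
But (¬U) is also a unit clause — contradiction.
Both values of T lead to a conflict.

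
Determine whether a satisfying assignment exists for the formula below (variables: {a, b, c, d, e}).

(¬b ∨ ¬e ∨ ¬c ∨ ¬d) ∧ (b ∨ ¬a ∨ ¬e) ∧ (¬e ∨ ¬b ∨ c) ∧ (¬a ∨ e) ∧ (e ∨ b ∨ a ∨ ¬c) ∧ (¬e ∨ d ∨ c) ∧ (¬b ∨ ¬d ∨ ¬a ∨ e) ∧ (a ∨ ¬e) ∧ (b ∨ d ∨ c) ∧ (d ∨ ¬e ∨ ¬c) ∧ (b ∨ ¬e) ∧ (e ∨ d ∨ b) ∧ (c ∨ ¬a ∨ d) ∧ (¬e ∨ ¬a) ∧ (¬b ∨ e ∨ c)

Yes, satisfiable

Case a = False:
The clause (¬e) is unit, so e = False.
Case b = False:
The clause (¬c) is unit, so c = False.
The clause (d) is unit, so d = True.
All clauses are satisfied.
A satisfying assignment: a ↦ False,  b ↦ False,  c ↦ False,  d ↦ True,  e ↦ False.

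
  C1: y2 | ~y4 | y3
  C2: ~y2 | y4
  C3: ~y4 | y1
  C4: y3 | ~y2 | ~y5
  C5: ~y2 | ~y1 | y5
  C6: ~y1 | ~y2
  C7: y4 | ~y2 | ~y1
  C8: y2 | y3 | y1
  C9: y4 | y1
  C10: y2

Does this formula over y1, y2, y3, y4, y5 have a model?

The clause (y2) is unit, so y2 = 1.
The clause (y4) is unit, so y4 = 1.
The clause (y1) is unit, so y1 = 1.
Now (~y1) is unsatisfied and unit — conflict.
No assignment satisfies every clause.

No, unsatisfiable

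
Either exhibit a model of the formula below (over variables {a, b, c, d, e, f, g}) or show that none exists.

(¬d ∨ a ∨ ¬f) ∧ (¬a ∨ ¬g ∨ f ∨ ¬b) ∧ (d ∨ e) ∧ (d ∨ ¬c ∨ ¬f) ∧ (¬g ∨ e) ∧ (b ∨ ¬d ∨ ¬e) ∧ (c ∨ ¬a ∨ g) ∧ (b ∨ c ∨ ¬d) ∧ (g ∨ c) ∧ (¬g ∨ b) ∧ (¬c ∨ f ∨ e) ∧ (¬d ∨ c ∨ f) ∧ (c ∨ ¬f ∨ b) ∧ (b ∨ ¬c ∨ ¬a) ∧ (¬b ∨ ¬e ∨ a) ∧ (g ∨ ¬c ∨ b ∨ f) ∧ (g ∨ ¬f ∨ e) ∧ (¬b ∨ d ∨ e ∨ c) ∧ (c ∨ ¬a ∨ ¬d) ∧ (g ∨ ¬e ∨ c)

a ↦ True,  b ↦ True,  c ↦ True,  d ↦ True,  e ↦ True,  f ↦ True,  g ↦ True

Suppose d = True.
Suppose a = True.
(c) alone gives c = True.
(b) alone gives b = True.
Suppose g = True.
(f) alone gives f = True.
(e) alone gives e = True.
All clauses are satisfied.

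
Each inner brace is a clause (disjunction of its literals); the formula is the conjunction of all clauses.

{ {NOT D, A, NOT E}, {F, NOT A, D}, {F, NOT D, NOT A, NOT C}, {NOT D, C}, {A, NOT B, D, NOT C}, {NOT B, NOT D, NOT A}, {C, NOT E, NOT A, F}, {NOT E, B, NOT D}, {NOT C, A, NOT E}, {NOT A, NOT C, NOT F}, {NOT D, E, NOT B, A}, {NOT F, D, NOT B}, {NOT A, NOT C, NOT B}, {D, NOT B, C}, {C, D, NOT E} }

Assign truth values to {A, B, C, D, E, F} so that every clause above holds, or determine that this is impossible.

Branch on D: set D = true.
(C) alone gives C = true.
Branch on A: set A = false.
(NOT E) alone gives E = false.
(NOT B) alone gives B = false.
No clause remains; F is free.

A: false,  B: false,  C: true,  D: true,  E: false,  F: true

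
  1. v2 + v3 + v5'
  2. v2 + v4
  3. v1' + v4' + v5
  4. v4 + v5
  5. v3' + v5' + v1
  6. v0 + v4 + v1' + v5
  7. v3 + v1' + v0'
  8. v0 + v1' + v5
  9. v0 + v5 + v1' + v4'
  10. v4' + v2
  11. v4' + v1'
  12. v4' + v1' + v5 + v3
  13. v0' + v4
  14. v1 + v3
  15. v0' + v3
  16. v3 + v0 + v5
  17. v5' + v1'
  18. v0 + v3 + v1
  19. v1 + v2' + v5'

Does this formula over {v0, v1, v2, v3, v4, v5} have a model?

Suppose v2 = 1.
Suppose v4 = 1.
From the singleton clause (v1'), v1 = 0.
From the singleton clause (v3), v3 = 1.
From the singleton clause (v5'), v5 = 0.
Every clause is now satisfied; v0 is unconstrained.
A satisfying assignment: v0 ↦ 0,  v1 ↦ 0,  v2 ↦ 1,  v3 ↦ 1,  v4 ↦ 1,  v5 ↦ 0.

Yes, satisfiable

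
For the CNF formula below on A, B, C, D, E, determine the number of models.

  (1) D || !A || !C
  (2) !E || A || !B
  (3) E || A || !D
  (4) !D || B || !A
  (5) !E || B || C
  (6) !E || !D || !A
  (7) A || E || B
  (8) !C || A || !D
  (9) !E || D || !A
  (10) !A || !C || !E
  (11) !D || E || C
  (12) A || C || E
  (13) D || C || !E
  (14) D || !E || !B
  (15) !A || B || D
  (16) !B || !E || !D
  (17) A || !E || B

3

There are 2^5 = 32 truth assignments over (A, B, C, D, E).
Split on D. With D = true, the clauses containing D are satisfied and !D drops from the rest; 1 of the 2^4 = 16 assignments to the other variables satisfy what remains.
With D = false, by the same count on the reduced clause set, 2 assignments work.
Total: 1 + 2 = 3.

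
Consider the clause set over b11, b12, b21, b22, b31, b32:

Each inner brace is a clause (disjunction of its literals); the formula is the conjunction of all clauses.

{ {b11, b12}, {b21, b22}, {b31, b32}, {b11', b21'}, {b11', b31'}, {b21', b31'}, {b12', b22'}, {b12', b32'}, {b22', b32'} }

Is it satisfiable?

Suppose b11 = 1.
(b21') alone gives b21 = 0.
(b22) alone gives b22 = 1.
(b31') alone gives b31 = 0.
(b32) alone gives b32 = 1.
But (b32') is also a unit clause — contradiction.
So b11 must be the other value — set b11 = 0.
(b12) alone gives b12 = 1.
(b22') alone gives b22 = 0.
(b21) alone gives b21 = 1.
(b31') alone gives b31 = 0.
(b32) alone gives b32 = 1.
But (b32') is also a unit clause — contradiction.
Either choice for b11 ends in contradiction.
No assignment satisfies every clause.

Unsatisfiable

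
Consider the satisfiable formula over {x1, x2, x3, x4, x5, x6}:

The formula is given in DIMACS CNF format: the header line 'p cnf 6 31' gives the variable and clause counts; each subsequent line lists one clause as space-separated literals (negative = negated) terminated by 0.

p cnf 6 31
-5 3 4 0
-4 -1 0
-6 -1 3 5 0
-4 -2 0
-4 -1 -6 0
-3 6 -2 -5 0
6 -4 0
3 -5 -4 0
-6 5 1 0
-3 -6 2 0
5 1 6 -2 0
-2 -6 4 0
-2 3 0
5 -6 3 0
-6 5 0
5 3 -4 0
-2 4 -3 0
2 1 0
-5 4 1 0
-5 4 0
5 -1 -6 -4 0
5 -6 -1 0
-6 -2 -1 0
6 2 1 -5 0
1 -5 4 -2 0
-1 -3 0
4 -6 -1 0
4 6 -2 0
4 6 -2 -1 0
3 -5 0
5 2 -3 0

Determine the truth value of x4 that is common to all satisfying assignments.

False

Suppose x4 = True.
Unit clause (¬x1) forces x1 = False.
Unit clause (¬x2) forces x2 = False.
That conflicts with the unit clause (x2).
So every satisfying assignment has x4 = False.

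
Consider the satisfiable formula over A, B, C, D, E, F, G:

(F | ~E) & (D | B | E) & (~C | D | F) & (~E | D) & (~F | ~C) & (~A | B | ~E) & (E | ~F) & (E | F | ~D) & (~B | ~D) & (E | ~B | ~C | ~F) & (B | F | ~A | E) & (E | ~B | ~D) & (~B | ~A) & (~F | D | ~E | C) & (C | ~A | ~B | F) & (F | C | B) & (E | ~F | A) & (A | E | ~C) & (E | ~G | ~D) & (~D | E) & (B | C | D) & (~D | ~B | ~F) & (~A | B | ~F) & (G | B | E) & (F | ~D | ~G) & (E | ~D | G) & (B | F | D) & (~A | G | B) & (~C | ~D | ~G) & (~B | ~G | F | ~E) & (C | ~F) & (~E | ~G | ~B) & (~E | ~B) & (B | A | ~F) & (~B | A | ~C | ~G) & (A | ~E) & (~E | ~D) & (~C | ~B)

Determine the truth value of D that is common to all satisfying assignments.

Suppose D = 1.
The clause (~B) is unit, so B = 0.
The clause (E) is unit, so E = 1.
That conflicts with the unit clause (~E).
So every satisfying assignment has D = False.

False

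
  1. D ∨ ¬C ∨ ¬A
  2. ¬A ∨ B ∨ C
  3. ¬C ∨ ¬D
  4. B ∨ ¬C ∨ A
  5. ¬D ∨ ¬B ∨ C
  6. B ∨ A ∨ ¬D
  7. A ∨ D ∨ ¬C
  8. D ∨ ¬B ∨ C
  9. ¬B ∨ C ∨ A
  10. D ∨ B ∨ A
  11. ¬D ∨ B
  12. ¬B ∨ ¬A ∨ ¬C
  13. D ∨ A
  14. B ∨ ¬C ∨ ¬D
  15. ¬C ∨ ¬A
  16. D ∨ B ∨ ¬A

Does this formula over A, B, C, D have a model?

Unsatisfiable

Try C = False.
Try A = False.
The clause (¬B) is unit, so B = False.
The clause (¬D) is unit, so D = False.
But (D) is also a unit clause — contradiction.
That branch fails; take A = True instead.
The clause (B) is unit, so B = True.
The clause (¬D) is unit, so D = False.
But (D) is also a unit clause — contradiction.
Neither A = True nor A = False works.
That branch fails; take C = True instead.
The clause (¬D) is unit, so D = False.
The clause (¬A) is unit, so A = False.
But (A) is also a unit clause — contradiction.
Neither C = True nor C = False works.
No assignment satisfies every clause.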